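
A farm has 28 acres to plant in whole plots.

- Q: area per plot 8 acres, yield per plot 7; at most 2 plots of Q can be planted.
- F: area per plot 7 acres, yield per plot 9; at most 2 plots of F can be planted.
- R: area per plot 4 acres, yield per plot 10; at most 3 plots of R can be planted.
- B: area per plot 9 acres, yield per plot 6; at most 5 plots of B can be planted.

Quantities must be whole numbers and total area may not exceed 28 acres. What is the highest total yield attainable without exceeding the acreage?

48

2×F and 3×R: area 26 ≤ 28, yield 2·9 + 3·10 = 48.
1×Q, 1×F, and 3×R: area 27 ≤ 28, yield 1·7 + 1·9 + 3·10 = 46.
Best is 48.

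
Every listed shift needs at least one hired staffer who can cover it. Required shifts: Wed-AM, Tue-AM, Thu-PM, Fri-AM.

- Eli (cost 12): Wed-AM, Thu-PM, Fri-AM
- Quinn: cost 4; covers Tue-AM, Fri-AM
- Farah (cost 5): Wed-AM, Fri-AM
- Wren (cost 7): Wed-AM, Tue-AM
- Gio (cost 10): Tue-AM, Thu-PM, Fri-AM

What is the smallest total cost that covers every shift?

15

This is a weighted set-cover instance.
Choose Farah and Gio: together they cover Wed-AM, Tue-AM, Thu-PM, Fri-AM — every shift.
Total cost: 5 + 10 = 15.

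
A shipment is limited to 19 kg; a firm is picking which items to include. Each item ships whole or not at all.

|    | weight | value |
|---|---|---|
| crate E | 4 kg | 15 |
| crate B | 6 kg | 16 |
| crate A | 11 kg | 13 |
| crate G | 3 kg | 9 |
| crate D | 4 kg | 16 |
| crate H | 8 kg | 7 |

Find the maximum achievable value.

This is a 0-1 knapsack instance.
Take crate E, crate B, crate G, and crate D: weight 4 + 6 + 3 + 4 = 17 ≤ 19, value 15 + 16 + 9 + 16 = 56.
No other feasible combination does better.

56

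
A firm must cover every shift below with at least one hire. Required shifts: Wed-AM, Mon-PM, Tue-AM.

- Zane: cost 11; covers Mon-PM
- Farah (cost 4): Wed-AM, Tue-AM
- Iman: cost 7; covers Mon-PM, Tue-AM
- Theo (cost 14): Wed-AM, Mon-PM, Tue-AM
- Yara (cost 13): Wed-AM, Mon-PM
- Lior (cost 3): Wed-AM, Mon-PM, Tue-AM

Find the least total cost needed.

3

Lior alone covers Wed-AM, Mon-PM, Tue-AM — every shift.
Total cost: 3.
No cover costs less than 3.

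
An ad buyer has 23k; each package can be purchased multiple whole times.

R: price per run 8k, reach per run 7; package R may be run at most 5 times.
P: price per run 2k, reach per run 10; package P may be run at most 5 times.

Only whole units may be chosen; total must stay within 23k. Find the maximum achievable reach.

This is a bounded integer knapsack.
1×R and 5×P: price 18 ≤ 23, reach 1·7 + 5·10 = 57.
5×P: price 10 ≤ 23, reach 5·10 = 50.
Best is 57.

57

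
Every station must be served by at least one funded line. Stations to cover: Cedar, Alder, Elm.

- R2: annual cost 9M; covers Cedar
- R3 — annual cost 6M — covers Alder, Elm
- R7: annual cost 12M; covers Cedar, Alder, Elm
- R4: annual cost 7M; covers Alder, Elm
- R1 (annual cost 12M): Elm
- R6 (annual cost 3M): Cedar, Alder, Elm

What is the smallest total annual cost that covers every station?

R6 alone covers Cedar, Alder, Elm — every station.
Total annual cost: 3.
No cover costs less than 3.

3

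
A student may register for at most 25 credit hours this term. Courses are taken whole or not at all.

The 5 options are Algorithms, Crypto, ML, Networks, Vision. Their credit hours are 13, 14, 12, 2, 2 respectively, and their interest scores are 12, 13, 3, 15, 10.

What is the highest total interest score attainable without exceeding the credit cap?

38

Allowing fractional choices, the relaxed optimum would be about 44.5, but courses are indivisible.
Algorithms + Networks + Vision: credit hours 13 + 2 + 2 = 17 ≤ 25, interest score 12 + 15 + 10 = 37.
Crypto + Networks: credit hours 14 + 2 = 16 ≤ 25, interest score 13 + 15 = 28.
Crypto + Networks + Vision: credit hours 14 + 2 + 2 = 18 ≤ 25, interest score 13 + 15 + 10 = 38.
Best is Crypto, Networks, and Vision with total interest score 38.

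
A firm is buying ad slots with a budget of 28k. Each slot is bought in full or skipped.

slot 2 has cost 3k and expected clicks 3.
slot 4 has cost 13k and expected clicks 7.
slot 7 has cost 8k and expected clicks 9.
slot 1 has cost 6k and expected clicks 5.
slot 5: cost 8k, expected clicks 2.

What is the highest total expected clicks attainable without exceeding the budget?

21

Treat it as a binary knapsack problem.
Allowing fractional choices, the relaxed optimum would be about 22.9, but ad slots are indivisible.
slot 4 + slot 7 + slot 1: cost 13 + 8 + 6 = 27 ≤ 28, expected clicks 7 + 9 + 5 = 21.
slot 2 + slot 4 + slot 7: cost 3 + 13 + 8 = 24 ≤ 28, expected clicks 3 + 7 + 9 = 19.
Best is slot 4, slot 7, and slot 1 with total expected clicks 21.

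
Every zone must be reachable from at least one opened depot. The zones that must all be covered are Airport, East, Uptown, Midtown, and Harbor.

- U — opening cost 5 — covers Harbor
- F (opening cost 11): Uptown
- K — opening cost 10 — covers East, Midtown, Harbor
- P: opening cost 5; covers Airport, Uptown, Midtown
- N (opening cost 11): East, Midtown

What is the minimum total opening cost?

The greedy cost-per-new-zone heuristic would pick P, U, and K for 20, but a cheaper cover exists.
Choose K and P: together they cover Airport, East, Uptown, Midtown, Harbor — every zone.
Total opening cost: 10 + 5 = 15.
No cover costs less than 15.

15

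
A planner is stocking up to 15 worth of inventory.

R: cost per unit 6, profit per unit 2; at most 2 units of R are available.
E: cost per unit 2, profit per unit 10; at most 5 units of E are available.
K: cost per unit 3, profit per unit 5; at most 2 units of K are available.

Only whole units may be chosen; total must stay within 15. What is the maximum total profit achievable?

55

5×E and 1×K: cost 13 ≤ 15, profit 5·10 + 1·5 = 55.
4×E and 2×K: cost 14 ≤ 15, profit 4·10 + 2·5 = 50.
Best is 55.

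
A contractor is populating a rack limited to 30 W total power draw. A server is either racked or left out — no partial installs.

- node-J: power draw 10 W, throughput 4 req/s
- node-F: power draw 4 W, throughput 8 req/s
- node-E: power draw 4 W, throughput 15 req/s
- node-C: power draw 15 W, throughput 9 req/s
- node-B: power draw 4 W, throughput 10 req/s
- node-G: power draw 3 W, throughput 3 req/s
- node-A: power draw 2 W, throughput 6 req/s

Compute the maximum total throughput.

48

Allowing fractional choices, the relaxed optimum would be about 49.8, but servers are indivisible.
node-F + node-E + node-C + node-B + node-A: power draw 4 + 4 + 15 + 4 + 2 = 29 ≤ 30, throughput 8 + 15 + 9 + 10 + 6 = 48.
node-F + node-E + node-C + node-B + node-G: power draw 4 + 4 + 15 + 4 + 3 = 30 ≤ 30, throughput 8 + 15 + 9 + 10 + 3 = 45.
node-J + node-F + node-E + node-B + node-G + node-A: power draw 10 + 4 + 4 + 4 + 3 + 2 = 27 ≤ 30, throughput 4 + 8 + 15 + 10 + 3 + 6 = 46.
Best is node-F, node-E, node-C, node-B, and node-A with total throughput 48.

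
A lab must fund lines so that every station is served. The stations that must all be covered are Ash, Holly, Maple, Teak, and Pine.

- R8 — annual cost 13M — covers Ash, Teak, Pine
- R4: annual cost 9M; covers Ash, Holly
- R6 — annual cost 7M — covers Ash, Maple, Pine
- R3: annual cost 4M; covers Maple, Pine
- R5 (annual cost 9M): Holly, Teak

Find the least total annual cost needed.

The greedy cost-per-new-station heuristic would pick R3, R4, and R5 for 22, but a cheaper cover exists.
Choose R6 and R5: together they cover Ash, Holly, Maple, Teak, Pine — every station.
Total annual cost: 7 + 9 = 16.
No cover costs less than 16.

16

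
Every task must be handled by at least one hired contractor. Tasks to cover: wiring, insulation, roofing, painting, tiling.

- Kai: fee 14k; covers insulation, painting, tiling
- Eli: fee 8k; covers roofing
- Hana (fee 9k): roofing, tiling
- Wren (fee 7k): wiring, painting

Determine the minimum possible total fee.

The greedy cost-per-new-task heuristic would pick Wren, Hana, and Kai for 30, but a cheaper cover exists.
Choose Kai, Eli, and Wren: together they cover wiring, insulation, roofing, painting, tiling — every task.
Total fee: 14 + 8 + 7 = 29.
No cover costs less than 29.

29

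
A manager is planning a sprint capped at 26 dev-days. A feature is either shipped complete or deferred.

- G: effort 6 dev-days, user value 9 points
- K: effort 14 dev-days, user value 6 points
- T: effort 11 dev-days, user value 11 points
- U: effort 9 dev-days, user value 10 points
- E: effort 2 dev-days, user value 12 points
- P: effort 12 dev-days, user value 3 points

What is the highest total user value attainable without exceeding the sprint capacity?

Allowing fractional choices, the relaxed optimum would be about 40.0, but features are indivisible.
G + U + E: effort 6 + 9 + 2 = 17 ≤ 26, user value 9 + 10 + 12 = 31.
G + T + E: effort 6 + 11 + 2 = 19 ≤ 26, user value 9 + 11 + 12 = 32.
T + U + E: effort 11 + 9 + 2 = 22 ≤ 26, user value 11 + 10 + 12 = 33.
Best is T, U, and E with total user value 33.

33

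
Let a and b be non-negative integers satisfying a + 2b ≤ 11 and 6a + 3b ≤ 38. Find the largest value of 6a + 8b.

(a,b)=(3,4) is feasible, giving 50.
(a,b)=(4,3) is feasible, giving 48.
(a,b)=(5,2) is feasible, giving 46.
No feasible integer point exceeds 50.

50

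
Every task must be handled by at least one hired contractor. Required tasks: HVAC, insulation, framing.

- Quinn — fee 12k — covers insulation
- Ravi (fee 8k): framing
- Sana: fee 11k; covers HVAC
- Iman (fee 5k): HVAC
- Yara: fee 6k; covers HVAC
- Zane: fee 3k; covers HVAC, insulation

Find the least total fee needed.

11

Choose Ravi and Zane: together they cover HVAC, insulation, framing — every task.
Total fee: 8 + 3 = 11.
No cover costs less than 11.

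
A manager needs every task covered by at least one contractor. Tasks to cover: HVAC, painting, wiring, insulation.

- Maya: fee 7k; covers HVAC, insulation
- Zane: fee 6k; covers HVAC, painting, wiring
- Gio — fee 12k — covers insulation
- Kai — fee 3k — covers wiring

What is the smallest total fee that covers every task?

This is a weighted set-cover instance.
Choose Maya and Zane: together they cover HVAC, painting, wiring, insulation — every task.
Total fee: 7 + 6 = 13.
No cover costs less than 13.

13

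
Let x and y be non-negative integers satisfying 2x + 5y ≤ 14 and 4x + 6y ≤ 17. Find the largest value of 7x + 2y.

(x,y)=(4,0): 2·4+5·0=8≤14, 4·4+6·0=16≤17, objective 28.
(x,y)=(3,0): 2·3+5·0=6≤14, 4·3+6·0=12≤17, objective 21.
The best lattice point is (4,0), giving 28.

28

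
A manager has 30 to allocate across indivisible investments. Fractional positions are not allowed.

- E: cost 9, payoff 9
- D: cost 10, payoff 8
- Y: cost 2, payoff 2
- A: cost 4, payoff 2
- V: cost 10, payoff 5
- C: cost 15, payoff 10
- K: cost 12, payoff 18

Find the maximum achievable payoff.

31

This is an integer program with binary decision variables.
Take E, Y, A, and K: cost 9 + 2 + 4 + 12 = 27 ≤ 30, payoff 9 + 2 + 2 + 18 = 31.
No other feasible combination does better.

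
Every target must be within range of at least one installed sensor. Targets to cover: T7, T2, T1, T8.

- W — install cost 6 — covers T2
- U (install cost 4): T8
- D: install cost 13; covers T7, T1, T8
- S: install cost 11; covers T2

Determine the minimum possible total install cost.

19

The greedy cost-per-new-target heuristic would pick U, W, and D for 23, but a cheaper cover exists.
Choose W and D: together they cover T7, T2, T1, T8 — every target.
Total install cost: 6 + 13 = 19.
No cover costs less than 19.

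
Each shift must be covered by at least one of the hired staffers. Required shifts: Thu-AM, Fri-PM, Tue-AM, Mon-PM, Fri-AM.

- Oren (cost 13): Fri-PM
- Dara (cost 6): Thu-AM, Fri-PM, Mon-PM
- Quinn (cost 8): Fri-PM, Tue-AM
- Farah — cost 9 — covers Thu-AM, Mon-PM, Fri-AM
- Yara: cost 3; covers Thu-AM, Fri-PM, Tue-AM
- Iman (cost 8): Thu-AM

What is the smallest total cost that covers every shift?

12

Choose Farah and Yara: together they cover Thu-AM, Fri-PM, Tue-AM, Mon-PM, Fri-AM — every shift.
Total cost: 9 + 3 = 12.
No cover costs less than 12.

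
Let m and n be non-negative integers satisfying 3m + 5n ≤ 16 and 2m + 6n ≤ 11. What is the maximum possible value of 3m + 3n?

The continuous relaxation peaks at (5.33, 0) with value 16.00; rounding to a feasible lattice point costs some objective.
(m,n)=(5,0): 3·5+5·0=15≤16, 2·5+6·0=10≤11, objective 15.
(m,n)=(4,0): 3·4+5·0=12≤16, 2·4+6·0=8≤11, objective 12.
Maximum is 15 at (m,n)=(5,0).

15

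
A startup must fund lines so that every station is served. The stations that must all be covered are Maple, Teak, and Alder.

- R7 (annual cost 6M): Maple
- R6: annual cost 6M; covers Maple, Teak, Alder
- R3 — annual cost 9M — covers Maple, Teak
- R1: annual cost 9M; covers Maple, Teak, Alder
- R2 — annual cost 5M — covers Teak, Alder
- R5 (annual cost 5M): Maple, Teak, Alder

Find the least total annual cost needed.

5

This is a weighted set-cover instance.
R5 alone covers Maple, Teak, Alder — every station.
Total annual cost: 5.
No cover costs less than 5.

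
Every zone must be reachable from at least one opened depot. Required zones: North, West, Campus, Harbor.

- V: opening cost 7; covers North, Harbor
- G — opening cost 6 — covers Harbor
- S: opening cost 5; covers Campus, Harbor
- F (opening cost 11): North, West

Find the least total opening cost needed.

Choose S and F: together they cover North, West, Campus, Harbor — every zone.
Total opening cost: 5 + 11 = 16.
No cover costs less than 16.

16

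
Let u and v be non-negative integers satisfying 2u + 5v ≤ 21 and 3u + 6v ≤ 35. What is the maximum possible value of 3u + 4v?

The continuous relaxation peaks at (10.5, 0) with value 31.50; rounding to a feasible lattice point costs some objective.
(u,v)=(10,0): 2·10+5·0=20≤21, 3·10+6·0=30≤35, objective 30.
(u,v)=(9,0): 2·9+5·0=18≤21, 3·9+6·0=27≤35, objective 27.
The best lattice point is (10,0), giving 30.

30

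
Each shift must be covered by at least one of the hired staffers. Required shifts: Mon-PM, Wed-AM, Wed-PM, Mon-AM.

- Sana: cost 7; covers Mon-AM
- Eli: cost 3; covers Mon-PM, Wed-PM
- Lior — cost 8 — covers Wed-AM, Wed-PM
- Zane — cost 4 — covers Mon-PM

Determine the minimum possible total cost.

This is a weighted set-cover instance.
Choose Sana, Eli, and Lior: together they cover Mon-PM, Wed-AM, Wed-PM, Mon-AM — every shift.
Total cost: 7 + 3 + 8 = 18.
No cover costs less than 18.

18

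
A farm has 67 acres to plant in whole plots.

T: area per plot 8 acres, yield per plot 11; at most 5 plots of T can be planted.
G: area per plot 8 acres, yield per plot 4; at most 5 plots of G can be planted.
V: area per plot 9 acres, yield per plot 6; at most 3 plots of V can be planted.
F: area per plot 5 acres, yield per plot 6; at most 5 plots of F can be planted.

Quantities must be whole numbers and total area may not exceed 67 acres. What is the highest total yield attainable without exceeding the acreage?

Take 5×T and 5×F: area 65 ≤ 67, yield 5·11 + 5·6 = 85.
T has the best ratio (11/8) and is taken to its limit of 5; remaining capacity is filled optimally with the others.

85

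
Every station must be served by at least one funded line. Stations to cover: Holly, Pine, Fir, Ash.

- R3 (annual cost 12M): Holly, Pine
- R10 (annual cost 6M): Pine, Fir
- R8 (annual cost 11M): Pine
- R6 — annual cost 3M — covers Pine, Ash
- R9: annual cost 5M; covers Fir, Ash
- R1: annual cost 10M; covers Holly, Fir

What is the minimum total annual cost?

13

This is a weighted set-cover instance.
The greedy cost-per-new-station heuristic would pick R6, R9, and R1 for 18, but a cheaper cover exists.
Choose R6 and R1: together they cover Holly, Pine, Fir, Ash — every station.
Total annual cost: 3 + 10 = 13.
No cover costs less than 13.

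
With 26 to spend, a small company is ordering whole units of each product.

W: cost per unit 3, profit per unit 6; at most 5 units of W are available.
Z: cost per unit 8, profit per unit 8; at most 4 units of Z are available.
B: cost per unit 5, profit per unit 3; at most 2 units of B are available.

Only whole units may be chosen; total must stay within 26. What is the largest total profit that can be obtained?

38

5×W and 2×B: cost 25 ≤ 26, profit 5·6 + 2·3 = 36.
5×W and 1×Z: cost 23 ≤ 26, profit 5·6 + 1·8 = 38.
Best is 38.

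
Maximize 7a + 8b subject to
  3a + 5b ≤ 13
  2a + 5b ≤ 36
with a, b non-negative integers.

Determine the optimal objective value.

28

(a,b)=(4,0): 3·4+5·0=12≤13, 2·4+5·0=8≤36, objective 28.
(a,b)=(3,0): 3·3+5·0=9≤13, 2·3+5·0=6≤36, objective 21.
Maximum is 28 at (a,b)=(4,0).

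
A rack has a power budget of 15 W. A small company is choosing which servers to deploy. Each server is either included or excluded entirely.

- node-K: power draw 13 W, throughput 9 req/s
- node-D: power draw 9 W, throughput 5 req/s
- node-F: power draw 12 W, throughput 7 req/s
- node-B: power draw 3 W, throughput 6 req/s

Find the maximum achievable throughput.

Allowing fractional choices, the relaxed optimum would be about 14.3, but servers are indivisible.
node-F + node-B: power draw 12 + 3 = 15 ≤ 15, throughput 7 + 6 = 13.
node-D + node-B: power draw 9 + 3 = 12 ≤ 15, throughput 5 + 6 = 11.
node-K: power draw 13 ≤ 15, throughput 9.
Best is node-F and node-B with total throughput 13.

13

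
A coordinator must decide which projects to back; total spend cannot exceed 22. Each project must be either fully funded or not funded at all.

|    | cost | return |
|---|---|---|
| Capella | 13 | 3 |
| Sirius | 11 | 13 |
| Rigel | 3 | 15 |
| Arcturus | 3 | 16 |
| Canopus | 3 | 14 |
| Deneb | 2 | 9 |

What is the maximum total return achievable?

67

Take Sirius, Rigel, Arcturus, Canopus, and Deneb: cost 11 + 3 + 3 + 3 + 2 = 22 ≤ 22, return 13 + 15 + 16 + 14 + 9 = 67.
No other feasible combination does better.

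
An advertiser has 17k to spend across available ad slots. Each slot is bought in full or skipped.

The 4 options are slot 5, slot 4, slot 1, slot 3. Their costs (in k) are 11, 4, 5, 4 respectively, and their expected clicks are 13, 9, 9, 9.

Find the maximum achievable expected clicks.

Take slot 4, slot 1, and slot 3: cost 4 + 5 + 4 = 13 ≤ 17, expected clicks 9 + 9 + 9 = 27.
No other feasible combination does better.

27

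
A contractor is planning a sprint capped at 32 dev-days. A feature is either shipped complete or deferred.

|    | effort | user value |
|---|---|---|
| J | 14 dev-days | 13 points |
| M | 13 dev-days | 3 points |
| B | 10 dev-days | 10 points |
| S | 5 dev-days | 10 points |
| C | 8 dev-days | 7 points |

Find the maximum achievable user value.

This is an integer program with binary decision variables.
Allowing fractional choices, the relaxed optimum would be about 35.6, but features are indivisible.
J + B + S: effort 14 + 10 + 5 = 29 ≤ 32, user value 13 + 10 + 10 = 33.
J + B + C: effort 14 + 10 + 8 = 32 ≤ 32, user value 13 + 10 + 7 = 30.
J + S + C: effort 14 + 5 + 8 = 27 ≤ 32, user value 13 + 10 + 7 = 30.
Best is J, B, and S with total user value 33.

33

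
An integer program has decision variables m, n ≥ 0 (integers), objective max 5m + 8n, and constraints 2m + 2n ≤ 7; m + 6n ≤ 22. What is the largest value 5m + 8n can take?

24

The continuous relaxation peaks at (0, 3.5) with value 28.00; rounding to a feasible lattice point costs some objective.
(m,n)=(0,3): 2·0+2·3=6≤7, 1·0+6·3=18≤22, objective 24.
(m,n)=(1,2): 2·1+2·2=6≤7, 1·1+6·2=13≤22, objective 21.
No feasible integer point exceeds 24.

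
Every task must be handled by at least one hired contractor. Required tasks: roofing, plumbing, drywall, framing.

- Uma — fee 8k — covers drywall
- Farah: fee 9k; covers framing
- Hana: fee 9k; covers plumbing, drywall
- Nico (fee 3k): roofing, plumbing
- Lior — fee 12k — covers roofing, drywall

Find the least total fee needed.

Choose Uma, Farah, and Nico: together they cover roofing, plumbing, drywall, framing — every task.
Total fee: 8 + 9 + 3 = 20.
No cover costs less than 20.

20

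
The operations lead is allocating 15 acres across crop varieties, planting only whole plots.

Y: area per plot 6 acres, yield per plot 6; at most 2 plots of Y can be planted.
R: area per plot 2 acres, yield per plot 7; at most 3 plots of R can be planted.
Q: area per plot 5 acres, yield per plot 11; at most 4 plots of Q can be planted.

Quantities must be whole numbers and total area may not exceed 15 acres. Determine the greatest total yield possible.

This is a bounded integer knapsack.
R has the best ratio (7/2); taking only R gives at most 3×7 = 21 (stopped by the supply cap of 3).
Mixing does better — 2×R and 2×Q: area 14 ≤ 15, yield 2·7 + 2·11 = 36.

36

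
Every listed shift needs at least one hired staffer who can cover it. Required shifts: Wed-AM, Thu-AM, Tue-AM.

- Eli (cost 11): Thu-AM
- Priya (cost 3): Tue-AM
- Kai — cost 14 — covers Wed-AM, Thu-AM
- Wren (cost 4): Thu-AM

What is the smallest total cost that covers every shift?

Choose Priya and Kai: together they cover Wed-AM, Thu-AM, Tue-AM — every shift.
Total cost: 3 + 14 = 17.

17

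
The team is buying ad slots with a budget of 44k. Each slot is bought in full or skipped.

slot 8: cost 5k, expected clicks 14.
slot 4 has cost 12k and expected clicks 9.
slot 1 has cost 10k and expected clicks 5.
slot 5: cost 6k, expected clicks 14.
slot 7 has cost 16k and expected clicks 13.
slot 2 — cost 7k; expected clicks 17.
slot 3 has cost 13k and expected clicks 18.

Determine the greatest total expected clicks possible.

72

Take slot 8, slot 4, slot 5, slot 2, and slot 3: cost 5 + 12 + 6 + 7 + 13 = 43 ≤ 44, expected clicks 14 + 9 + 14 + 17 + 18 = 72.
No other feasible combination does better.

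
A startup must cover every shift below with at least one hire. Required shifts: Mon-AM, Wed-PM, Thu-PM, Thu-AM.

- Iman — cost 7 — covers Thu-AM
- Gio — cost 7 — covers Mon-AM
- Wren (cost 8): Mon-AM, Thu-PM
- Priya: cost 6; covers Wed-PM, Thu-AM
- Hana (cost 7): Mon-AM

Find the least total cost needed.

This is an integer covering problem.
Choose Wren and Priya: together they cover Mon-AM, Wed-PM, Thu-PM, Thu-AM — every shift.
Total cost: 8 + 6 = 14.
No cover costs less than 14.

14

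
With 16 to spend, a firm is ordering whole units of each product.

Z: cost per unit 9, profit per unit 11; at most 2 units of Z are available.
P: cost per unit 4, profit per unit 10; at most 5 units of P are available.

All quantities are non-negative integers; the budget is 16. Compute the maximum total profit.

P has the best ratio (10/4); taking only P gives at most 4×10 = 40 (stopped by the cost limit).
Optimal: 4×P: cost 16 ≤ 16, profit 4·10 = 40.

40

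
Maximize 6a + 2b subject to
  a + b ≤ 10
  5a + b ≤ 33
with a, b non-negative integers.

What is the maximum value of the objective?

42

Relaxing integrality, the LP optimum is 43.00 at (a,b) = (5.75, 4.25), which is not an integer point.
(a,b)=(6,3): 1·6+1·3=9≤10, 5·6+1·3=33≤33, objective 42.
(a,b)=(6,2): 1·6+1·2=8≤10, 5·6+1·2=32≤33, objective 40.
(a,b)=(5,5): 1·5+1·5=10≤10, 5·5+1·5=30≤33, objective 40.
Maximum is 42 at (a,b)=(6,3).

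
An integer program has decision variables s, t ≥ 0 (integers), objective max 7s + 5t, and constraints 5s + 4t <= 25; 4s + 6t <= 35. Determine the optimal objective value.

35

(s,t)=(5,0): 5·5+4·0=25≤25, 4·5+6·0=20≤35, objective 35.
(s,t)=(4,1): 5·4+4·1=24≤25, 4·4+6·1=22≤35, objective 33.
(s,t)=(4,0): 5·4+4·0=20≤25, 4·4+6·0=16≤35, objective 28.
Maximum is 35 at (s,t)=(5,0).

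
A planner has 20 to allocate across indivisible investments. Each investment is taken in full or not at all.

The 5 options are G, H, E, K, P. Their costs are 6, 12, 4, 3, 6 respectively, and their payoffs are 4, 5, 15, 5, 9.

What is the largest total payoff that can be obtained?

Treat it as a binary knapsack problem.
E + K + P: cost 4 + 3 + 6 = 13 ≤ 20, payoff 15 + 5 + 9 = 29.
G + E + P: cost 6 + 4 + 6 = 16 ≤ 20, payoff 4 + 15 + 9 = 28.
G + E + K + P: cost 6 + 4 + 3 + 6 = 19 ≤ 20, payoff 4 + 15 + 5 + 9 = 33.
Best is G, E, K, and P with total payoff 33.

33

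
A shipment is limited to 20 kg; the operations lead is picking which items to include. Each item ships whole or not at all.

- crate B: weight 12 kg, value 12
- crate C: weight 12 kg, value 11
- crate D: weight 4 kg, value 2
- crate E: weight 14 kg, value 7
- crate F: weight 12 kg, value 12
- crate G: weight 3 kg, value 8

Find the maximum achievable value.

This is an integer program with binary decision variables.
Allowing fractional choices, the relaxed optimum would be about 25.0, but items are indivisible.
crate B + crate D + crate G: weight 12 + 4 + 3 = 19 ≤ 20, value 12 + 2 + 8 = 22.
crate D + crate F + crate G: weight 4 + 12 + 3 = 19 ≤ 20, value 2 + 12 + 8 = 22.
The maximum value is 22; one optimal choice is crate B, crate D, and crate G.

22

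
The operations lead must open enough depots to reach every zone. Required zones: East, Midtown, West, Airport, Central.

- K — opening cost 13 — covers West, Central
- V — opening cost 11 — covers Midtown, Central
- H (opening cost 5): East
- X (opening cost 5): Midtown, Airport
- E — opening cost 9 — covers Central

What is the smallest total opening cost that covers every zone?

23

Choose K, H, and X: together they cover East, Midtown, West, Airport, Central — every zone.
Total opening cost: 13 + 5 + 5 = 23.
No cover costs less than 23.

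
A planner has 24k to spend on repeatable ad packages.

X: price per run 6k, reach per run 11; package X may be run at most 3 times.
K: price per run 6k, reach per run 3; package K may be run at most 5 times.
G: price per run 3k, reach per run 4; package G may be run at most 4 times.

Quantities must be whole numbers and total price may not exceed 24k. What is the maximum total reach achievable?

41

Take 3×X and 2×G: price 24 ≤ 24, reach 3·11 + 2·4 = 41.
X has the best ratio (11/6) and is taken to its limit of 3; remaining capacity is filled optimally with the others.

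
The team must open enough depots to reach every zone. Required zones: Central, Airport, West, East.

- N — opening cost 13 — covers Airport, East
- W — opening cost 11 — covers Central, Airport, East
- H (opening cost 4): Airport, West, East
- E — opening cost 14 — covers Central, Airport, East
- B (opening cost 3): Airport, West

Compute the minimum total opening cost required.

The greedy cost-per-new-zone heuristic would pick H and W for 15, but a cheaper cover exists.
Choose W and B: together they cover Central, Airport, West, East — every zone.
Total opening cost: 11 + 3 = 14.
No cover costs less than 14.

14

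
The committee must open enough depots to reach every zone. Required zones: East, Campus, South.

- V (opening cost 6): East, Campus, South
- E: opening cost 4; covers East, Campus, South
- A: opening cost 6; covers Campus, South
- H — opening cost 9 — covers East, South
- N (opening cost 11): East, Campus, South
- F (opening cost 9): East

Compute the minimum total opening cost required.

4

E alone covers East, Campus, South — every zone.
Total opening cost: 4.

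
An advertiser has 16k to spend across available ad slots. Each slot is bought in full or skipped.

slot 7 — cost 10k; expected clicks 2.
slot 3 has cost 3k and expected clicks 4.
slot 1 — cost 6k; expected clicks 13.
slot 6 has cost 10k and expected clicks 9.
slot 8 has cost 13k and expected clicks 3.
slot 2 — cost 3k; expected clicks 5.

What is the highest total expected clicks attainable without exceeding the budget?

Treat it as a binary knapsack problem.
Allowing fractional choices, the relaxed optimum would be about 25.6, but ad slots are indivisible.
slot 3 + slot 1 + slot 2: cost 3 + 6 + 3 = 12 ≤ 16, expected clicks 4 + 13 + 5 = 22.
slot 1 + slot 2: cost 6 + 3 = 9 ≤ 16, expected clicks 13 + 5 = 18.
slot 1 + slot 6: cost 6 + 10 = 16 ≤ 16, expected clicks 13 + 9 = 22.
The maximum expected clicks is 22; one optimal choice is slot 3, slot 1, and slot 2.

22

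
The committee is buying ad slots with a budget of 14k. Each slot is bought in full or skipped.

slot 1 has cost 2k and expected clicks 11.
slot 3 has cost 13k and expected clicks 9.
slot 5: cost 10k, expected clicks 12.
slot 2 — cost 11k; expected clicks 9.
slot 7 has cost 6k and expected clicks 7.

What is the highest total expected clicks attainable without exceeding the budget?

23

Allowing fractional choices, the relaxed optimum would be about 25.3, but ad slots are indivisible.
slot 1 + slot 5: cost 2 + 10 = 12 ≤ 14, expected clicks 11 + 12 = 23.
slot 1 + slot 2: cost 2 + 11 = 13 ≤ 14, expected clicks 11 + 9 = 20.
slot 1 + slot 7: cost 2 + 6 = 8 ≤ 14, expected clicks 11 + 7 = 18.
Best is slot 1 and slot 5 with total expected clicks 23.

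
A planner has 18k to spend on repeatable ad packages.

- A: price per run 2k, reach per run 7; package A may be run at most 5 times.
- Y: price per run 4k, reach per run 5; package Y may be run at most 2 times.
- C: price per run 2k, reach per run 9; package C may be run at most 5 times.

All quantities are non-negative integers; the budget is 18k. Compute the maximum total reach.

73

This is a bounded integer knapsack.
5×A and 4×C: price 18 ≤ 18, reach 5·7 + 4·9 = 71.
4×A and 5×C: price 18 ≤ 18, reach 4·7 + 5·9 = 73.
Best is 73.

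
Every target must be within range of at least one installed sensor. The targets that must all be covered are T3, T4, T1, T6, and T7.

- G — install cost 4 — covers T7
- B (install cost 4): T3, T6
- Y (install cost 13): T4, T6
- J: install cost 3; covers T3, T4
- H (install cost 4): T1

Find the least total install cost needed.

15

Choose G, B, J, and H: together they cover T3, T4, T1, T6, T7 — every target.
Total install cost: 4 + 4 + 3 + 4 = 15.
No cover costs less than 15.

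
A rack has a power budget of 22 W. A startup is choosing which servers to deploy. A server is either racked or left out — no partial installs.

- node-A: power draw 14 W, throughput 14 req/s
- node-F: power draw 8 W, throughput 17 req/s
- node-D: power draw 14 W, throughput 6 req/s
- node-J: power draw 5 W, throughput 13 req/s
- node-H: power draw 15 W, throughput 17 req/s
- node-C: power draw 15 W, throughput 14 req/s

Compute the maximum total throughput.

31

Allowing fractional choices, the relaxed optimum would be about 40.2, but servers are indivisible.
node-F + node-J: power draw 8 + 5 = 13 ≤ 22, throughput 17 + 13 = 30.
node-J + node-H: power draw 5 + 15 = 20 ≤ 22, throughput 13 + 17 = 30.
node-A + node-F: power draw 14 + 8 = 22 ≤ 22, throughput 14 + 17 = 31.
Best is node-A and node-F with total throughput 31.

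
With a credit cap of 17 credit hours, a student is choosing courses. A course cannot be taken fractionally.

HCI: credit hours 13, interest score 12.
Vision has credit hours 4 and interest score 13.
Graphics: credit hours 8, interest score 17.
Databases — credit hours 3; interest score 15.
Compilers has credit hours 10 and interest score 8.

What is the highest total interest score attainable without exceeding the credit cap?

45

Allowing fractional choices, the relaxed optimum would be about 46.8, but courses are indivisible.
Graphics + Databases: credit hours 8 + 3 = 11 ≤ 17, interest score 17 + 15 = 32.
Vision + Graphics + Databases: credit hours 4 + 8 + 3 = 15 ≤ 17, interest score 13 + 17 + 15 = 45.
Vision + Databases + Compilers: credit hours 4 + 3 + 10 = 17 ≤ 17, interest score 13 + 15 + 8 = 36.
Best is Vision, Graphics, and Databases with total interest score 45.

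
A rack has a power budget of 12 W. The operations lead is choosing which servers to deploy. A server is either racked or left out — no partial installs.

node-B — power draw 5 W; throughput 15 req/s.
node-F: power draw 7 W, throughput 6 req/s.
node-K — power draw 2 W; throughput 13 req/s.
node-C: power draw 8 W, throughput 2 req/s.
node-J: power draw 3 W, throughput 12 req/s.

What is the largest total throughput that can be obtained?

40

This is an integer program with binary decision variables.
Take node-B, node-K, and node-J: power draw 5 + 2 + 3 = 10 ≤ 12, throughput 15 + 13 + 12 = 40.
No other feasible combination does better.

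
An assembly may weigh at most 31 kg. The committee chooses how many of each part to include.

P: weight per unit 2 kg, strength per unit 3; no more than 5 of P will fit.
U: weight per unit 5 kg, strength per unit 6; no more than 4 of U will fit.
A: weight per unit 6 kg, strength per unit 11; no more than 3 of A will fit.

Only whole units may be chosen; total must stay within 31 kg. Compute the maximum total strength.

51

Take 4×P, 1×U, and 3×A: weight 31 ≤ 31, strength 4·3 + 1·6 + 3·11 = 51.
A has the best ratio (11/6) and is taken to its limit of 3; remaining capacity is filled optimally with the others.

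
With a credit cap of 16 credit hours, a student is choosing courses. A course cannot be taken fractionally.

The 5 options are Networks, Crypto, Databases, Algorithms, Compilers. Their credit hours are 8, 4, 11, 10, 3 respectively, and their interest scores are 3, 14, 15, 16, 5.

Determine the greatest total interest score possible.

Take Crypto and Algorithms: credit hours 4 + 10 = 14 ≤ 16, interest score 14 + 16 = 30.
No other feasible combination does better.

30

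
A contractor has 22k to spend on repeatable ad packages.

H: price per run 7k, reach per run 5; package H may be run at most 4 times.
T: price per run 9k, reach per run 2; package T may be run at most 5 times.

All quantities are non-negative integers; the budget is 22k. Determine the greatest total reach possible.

2×H: price 14 ≤ 22, reach 2·5 = 10.
3×H: price 21 ≤ 22, reach 3·5 = 15.
Best is 15.

15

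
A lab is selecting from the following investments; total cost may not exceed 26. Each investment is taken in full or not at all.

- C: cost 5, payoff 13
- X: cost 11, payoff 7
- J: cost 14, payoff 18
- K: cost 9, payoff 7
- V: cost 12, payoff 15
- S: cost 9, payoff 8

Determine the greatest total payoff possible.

36

This is an integer program with binary decision variables.
Allowing fractional choices, the relaxed optimum would be about 39.8, but investments are indivisible.
C + K + V: cost 5 + 9 + 12 = 26 ≤ 26, payoff 13 + 7 + 15 = 35.
C + V + S: cost 5 + 12 + 9 = 26 ≤ 26, payoff 13 + 15 + 8 = 36.
J + V: cost 14 + 12 = 26 ≤ 26, payoff 18 + 15 = 33.
Best is C, V, and S with total payoff 36.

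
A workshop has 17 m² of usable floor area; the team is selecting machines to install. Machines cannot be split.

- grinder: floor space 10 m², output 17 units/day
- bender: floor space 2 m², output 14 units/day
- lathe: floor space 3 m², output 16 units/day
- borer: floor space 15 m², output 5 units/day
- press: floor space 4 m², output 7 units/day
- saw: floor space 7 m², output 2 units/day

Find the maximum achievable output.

Allowing fractional choices, the relaxed optimum would be about 50.6, but machines are indivisible.
grinder + lathe + press: floor space 10 + 3 + 4 = 17 ≤ 17, output 17 + 16 + 7 = 40.
grinder + bender + lathe: floor space 10 + 2 + 3 = 15 ≤ 17, output 17 + 14 + 16 = 47.
Best is grinder, bender, and lathe with total output 47.

47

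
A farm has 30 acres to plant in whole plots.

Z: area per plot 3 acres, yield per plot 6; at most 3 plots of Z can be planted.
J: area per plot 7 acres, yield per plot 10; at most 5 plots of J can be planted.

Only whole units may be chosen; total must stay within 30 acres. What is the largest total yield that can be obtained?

2×Z and 3×J: area 27 ≤ 30, yield 2·6 + 3·10 = 42.
3×Z and 3×J: area 30 ≤ 30, yield 3·6 + 3·10 = 48.
Best is 48.

48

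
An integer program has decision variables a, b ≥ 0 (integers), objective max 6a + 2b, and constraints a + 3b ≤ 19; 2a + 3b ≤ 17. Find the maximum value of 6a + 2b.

48

Relaxing integrality, the LP optimum is 51.00 at (a,b) = (8.5, 0), which is not an integer point.
(a,b)=(8,0): 1·8+3·0=8≤19, 2·8+3·0=16≤17, objective 48.
(a,b)=(7,1): 1·7+3·1=10≤19, 2·7+3·1=17≤17, objective 44.
(a,b)=(7,0): 1·7+3·0=7≤19, 2·7+3·0=14≤17, objective 42.
Maximum is 48 at (a,b)=(8,0).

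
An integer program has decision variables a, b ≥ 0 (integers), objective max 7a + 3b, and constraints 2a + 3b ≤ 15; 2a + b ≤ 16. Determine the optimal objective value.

The continuous relaxation peaks at (7.5, 0) with value 52.50; rounding to a feasible lattice point costs some objective.
(a,b)=(7,0): 2·7+3·0=14≤15, 2·7+1·0=14≤16, objective 49.
(a,b)=(6,1): 2·6+3·1=15≤15, 2·6+1·1=13≤16, objective 45.
(a,b)=(6,0): 2·6+3·0=12≤15, 2·6+1·0=12≤16, objective 42.
No feasible integer point exceeds 49.

49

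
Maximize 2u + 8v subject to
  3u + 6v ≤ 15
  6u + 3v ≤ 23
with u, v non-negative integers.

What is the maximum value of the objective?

Relaxing integrality, the LP optimum is 20.00 at (u,v) = (0, 2.5), which is not an integer point.
(u,v)=(1,2): 3·1+6·2=15≤15, 6·1+3·2=12≤23, objective 18.
(u,v)=(0,2): 3·0+6·2=12≤15, 6·0+3·2=6≤23, objective 16.
Maximum is 18 at (u,v)=(1,2).

18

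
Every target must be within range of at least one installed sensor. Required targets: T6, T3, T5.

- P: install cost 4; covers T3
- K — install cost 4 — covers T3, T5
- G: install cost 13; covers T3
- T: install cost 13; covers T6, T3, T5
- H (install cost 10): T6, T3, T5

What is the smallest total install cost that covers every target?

The greedy cost-per-new-target heuristic would pick K and H for 14, but a cheaper cover exists.
H alone covers T6, T3, T5 — every target.
Total install cost: 10.
No cover costs less than 10.

10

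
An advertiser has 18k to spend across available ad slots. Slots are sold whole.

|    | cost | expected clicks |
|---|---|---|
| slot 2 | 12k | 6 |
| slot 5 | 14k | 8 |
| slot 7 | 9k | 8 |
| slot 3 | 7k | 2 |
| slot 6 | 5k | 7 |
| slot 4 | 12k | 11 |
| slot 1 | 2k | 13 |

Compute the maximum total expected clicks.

This is a 0-1 knapsack instance.
Allowing fractional choices, the relaxed optimum would be about 30.1, but ad slots are indivisible.
slot 7 + slot 6 + slot 1: cost 9 + 5 + 2 = 16 ≤ 18, expected clicks 8 + 7 + 13 = 28.
slot 4 + slot 1: cost 12 + 2 = 14 ≤ 18, expected clicks 11 + 13 = 24.
slot 7 + slot 3 + slot 1: cost 9 + 7 + 2 = 18 ≤ 18, expected clicks 8 + 2 + 13 = 23.
Best is slot 7, slot 6, and slot 1 with total expected clicks 28.

28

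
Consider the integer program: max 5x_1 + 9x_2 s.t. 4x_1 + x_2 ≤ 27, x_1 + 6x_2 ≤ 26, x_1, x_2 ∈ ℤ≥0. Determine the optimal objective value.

57

Relaxing integrality, the LP optimum is 59.70 at (x_1,x_2) = (5.91, 3.35), which is not an integer point.
(x_1,x_2)=(6,3): 4·6+1·3=27≤27, 1·6+6·3=24≤26, objective 57.
(x_1,x_2)=(5,3): 4·5+1·3=23≤27, 1·5+6·3=23≤26, objective 52.
(x_1,x_2)=(6,2): 4·6+1·2=26≤27, 1·6+6·2=18≤26, objective 48.
(x_1,x_2)=(4,3): 4·4+1·3=19≤27, 1·4+6·3=22≤26, objective 47.
The best lattice point is (6,3), giving 57.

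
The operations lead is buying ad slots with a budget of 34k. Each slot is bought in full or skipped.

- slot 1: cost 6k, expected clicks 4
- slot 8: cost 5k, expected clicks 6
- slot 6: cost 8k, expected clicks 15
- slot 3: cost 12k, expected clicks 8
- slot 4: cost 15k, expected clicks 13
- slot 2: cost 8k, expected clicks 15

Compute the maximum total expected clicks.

Treat it as a binary knapsack problem.
Take slot 8, slot 6, slot 3, and slot 2: cost 5 + 8 + 12 + 8 = 33 ≤ 34, expected clicks 6 + 15 + 8 + 15 = 44.
No other feasible combination does better.

44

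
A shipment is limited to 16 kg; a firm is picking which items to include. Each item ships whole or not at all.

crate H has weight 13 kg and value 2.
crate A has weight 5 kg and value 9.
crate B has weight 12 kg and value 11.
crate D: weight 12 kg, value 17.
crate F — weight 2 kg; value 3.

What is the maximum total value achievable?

This is a 0-1 knapsack instance.
Allowing fractional choices, the relaxed optimum would be about 24.8, but items are indivisible.
crate B + crate F: weight 12 + 2 = 14 ≤ 16, value 11 + 3 = 14.
crate D + crate F: weight 12 + 2 = 14 ≤ 16, value 17 + 3 = 20.
crate D: weight 12 ≤ 16, value 17.
Best is crate D and crate F with total value 20.

20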